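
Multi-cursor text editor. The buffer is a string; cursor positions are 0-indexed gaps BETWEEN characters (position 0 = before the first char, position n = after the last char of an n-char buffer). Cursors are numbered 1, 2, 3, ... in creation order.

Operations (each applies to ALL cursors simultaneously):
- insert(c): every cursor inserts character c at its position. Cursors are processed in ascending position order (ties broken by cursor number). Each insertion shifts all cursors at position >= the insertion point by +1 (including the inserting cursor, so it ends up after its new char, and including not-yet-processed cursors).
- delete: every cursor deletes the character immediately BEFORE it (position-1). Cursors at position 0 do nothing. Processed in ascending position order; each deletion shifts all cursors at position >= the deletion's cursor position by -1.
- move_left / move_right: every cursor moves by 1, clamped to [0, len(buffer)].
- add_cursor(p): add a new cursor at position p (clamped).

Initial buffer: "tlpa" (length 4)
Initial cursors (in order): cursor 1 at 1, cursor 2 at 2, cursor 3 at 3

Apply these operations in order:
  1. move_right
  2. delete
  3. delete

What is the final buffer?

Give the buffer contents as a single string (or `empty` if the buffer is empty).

Answer: empty

Derivation:
After op 1 (move_right): buffer="tlpa" (len 4), cursors c1@2 c2@3 c3@4, authorship ....
After op 2 (delete): buffer="t" (len 1), cursors c1@1 c2@1 c3@1, authorship .
After op 3 (delete): buffer="" (len 0), cursors c1@0 c2@0 c3@0, authorship 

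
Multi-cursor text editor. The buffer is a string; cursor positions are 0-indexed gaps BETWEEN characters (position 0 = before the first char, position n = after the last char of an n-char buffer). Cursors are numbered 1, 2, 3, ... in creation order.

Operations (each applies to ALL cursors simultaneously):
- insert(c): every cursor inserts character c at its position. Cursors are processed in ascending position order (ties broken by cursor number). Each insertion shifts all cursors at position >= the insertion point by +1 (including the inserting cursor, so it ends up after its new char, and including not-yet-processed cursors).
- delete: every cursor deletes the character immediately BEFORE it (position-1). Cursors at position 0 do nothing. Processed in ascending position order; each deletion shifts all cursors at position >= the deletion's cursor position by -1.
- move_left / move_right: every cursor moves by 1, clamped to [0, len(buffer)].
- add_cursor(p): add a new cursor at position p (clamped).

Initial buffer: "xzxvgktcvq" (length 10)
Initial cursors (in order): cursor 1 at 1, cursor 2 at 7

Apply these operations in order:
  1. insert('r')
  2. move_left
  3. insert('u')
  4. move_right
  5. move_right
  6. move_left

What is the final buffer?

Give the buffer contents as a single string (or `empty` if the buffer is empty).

After op 1 (insert('r')): buffer="xrzxvgktrcvq" (len 12), cursors c1@2 c2@9, authorship .1......2...
After op 2 (move_left): buffer="xrzxvgktrcvq" (len 12), cursors c1@1 c2@8, authorship .1......2...
After op 3 (insert('u')): buffer="xurzxvgkturcvq" (len 14), cursors c1@2 c2@10, authorship .11......22...
After op 4 (move_right): buffer="xurzxvgkturcvq" (len 14), cursors c1@3 c2@11, authorship .11......22...
After op 5 (move_right): buffer="xurzxvgkturcvq" (len 14), cursors c1@4 c2@12, authorship .11......22...
After op 6 (move_left): buffer="xurzxvgkturcvq" (len 14), cursors c1@3 c2@11, authorship .11......22...

Answer: xurzxvgkturcvq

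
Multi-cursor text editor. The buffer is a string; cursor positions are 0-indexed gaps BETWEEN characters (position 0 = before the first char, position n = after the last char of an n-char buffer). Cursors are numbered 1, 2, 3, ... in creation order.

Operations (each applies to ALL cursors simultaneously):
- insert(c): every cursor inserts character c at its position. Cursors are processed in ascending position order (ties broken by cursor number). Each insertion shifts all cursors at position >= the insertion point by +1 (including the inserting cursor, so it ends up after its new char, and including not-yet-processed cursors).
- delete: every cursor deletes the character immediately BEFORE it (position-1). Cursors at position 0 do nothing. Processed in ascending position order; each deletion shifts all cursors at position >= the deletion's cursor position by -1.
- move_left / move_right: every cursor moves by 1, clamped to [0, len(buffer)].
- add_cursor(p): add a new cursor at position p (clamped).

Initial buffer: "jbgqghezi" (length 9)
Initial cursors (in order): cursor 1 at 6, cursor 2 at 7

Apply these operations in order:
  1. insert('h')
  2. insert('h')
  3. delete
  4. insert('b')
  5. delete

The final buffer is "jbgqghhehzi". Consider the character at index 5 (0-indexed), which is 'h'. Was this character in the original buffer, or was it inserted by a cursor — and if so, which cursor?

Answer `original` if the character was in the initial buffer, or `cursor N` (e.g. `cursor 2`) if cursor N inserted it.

Answer: original

Derivation:
After op 1 (insert('h')): buffer="jbgqghhehzi" (len 11), cursors c1@7 c2@9, authorship ......1.2..
After op 2 (insert('h')): buffer="jbgqghhhehhzi" (len 13), cursors c1@8 c2@11, authorship ......11.22..
After op 3 (delete): buffer="jbgqghhehzi" (len 11), cursors c1@7 c2@9, authorship ......1.2..
After op 4 (insert('b')): buffer="jbgqghhbehbzi" (len 13), cursors c1@8 c2@11, authorship ......11.22..
After op 5 (delete): buffer="jbgqghhehzi" (len 11), cursors c1@7 c2@9, authorship ......1.2..
Authorship (.=original, N=cursor N): . . . . . . 1 . 2 . .
Index 5: author = original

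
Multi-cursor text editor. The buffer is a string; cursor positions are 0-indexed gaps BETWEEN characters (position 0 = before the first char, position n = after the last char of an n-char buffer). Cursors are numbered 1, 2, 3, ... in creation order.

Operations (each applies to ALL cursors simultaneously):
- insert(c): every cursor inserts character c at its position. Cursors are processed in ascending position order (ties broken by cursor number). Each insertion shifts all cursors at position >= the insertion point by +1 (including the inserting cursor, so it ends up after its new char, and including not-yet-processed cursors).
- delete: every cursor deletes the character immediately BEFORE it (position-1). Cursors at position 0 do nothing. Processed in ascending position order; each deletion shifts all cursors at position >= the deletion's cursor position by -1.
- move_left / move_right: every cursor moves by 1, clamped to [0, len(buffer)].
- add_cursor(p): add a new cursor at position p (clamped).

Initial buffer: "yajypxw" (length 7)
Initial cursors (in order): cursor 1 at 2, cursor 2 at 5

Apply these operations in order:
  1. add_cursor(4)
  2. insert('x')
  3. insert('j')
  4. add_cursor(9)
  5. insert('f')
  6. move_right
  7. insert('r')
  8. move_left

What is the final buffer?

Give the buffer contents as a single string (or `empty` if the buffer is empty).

Answer: yaxjfjryxjfprfxrjfxrw

Derivation:
After op 1 (add_cursor(4)): buffer="yajypxw" (len 7), cursors c1@2 c3@4 c2@5, authorship .......
After op 2 (insert('x')): buffer="yaxjyxpxxw" (len 10), cursors c1@3 c3@6 c2@8, authorship ..1..3.2..
After op 3 (insert('j')): buffer="yaxjjyxjpxjxw" (len 13), cursors c1@4 c3@8 c2@11, authorship ..11..33.22..
After op 4 (add_cursor(9)): buffer="yaxjjyxjpxjxw" (len 13), cursors c1@4 c3@8 c4@9 c2@11, authorship ..11..33.22..
After op 5 (insert('f')): buffer="yaxjfjyxjfpfxjfxw" (len 17), cursors c1@5 c3@10 c4@12 c2@15, authorship ..111..333.4222..
After op 6 (move_right): buffer="yaxjfjyxjfpfxjfxw" (len 17), cursors c1@6 c3@11 c4@13 c2@16, authorship ..111..333.4222..
After op 7 (insert('r')): buffer="yaxjfjryxjfprfxrjfxrw" (len 21), cursors c1@7 c3@13 c4@16 c2@20, authorship ..111.1.333.342422.2.
After op 8 (move_left): buffer="yaxjfjryxjfprfxrjfxrw" (len 21), cursors c1@6 c3@12 c4@15 c2@19, authorship ..111.1.333.342422.2.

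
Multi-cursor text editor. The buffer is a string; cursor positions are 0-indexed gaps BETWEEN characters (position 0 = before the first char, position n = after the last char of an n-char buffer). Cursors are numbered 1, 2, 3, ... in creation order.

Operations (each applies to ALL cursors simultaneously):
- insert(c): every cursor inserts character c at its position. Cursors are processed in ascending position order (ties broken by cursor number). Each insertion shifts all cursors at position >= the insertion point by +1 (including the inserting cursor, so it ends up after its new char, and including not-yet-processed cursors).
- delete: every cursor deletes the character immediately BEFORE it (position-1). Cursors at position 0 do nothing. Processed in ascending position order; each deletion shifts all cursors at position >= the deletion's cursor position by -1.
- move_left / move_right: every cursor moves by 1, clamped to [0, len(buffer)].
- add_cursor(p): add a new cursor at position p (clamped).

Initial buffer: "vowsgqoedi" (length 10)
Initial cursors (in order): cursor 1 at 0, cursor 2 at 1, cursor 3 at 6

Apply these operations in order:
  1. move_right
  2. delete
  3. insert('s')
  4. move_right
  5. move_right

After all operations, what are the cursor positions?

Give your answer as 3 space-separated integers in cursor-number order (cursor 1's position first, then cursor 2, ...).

After op 1 (move_right): buffer="vowsgqoedi" (len 10), cursors c1@1 c2@2 c3@7, authorship ..........
After op 2 (delete): buffer="wsgqedi" (len 7), cursors c1@0 c2@0 c3@4, authorship .......
After op 3 (insert('s')): buffer="sswsgqsedi" (len 10), cursors c1@2 c2@2 c3@7, authorship 12....3...
After op 4 (move_right): buffer="sswsgqsedi" (len 10), cursors c1@3 c2@3 c3@8, authorship 12....3...
After op 5 (move_right): buffer="sswsgqsedi" (len 10), cursors c1@4 c2@4 c3@9, authorship 12....3...

Answer: 4 4 9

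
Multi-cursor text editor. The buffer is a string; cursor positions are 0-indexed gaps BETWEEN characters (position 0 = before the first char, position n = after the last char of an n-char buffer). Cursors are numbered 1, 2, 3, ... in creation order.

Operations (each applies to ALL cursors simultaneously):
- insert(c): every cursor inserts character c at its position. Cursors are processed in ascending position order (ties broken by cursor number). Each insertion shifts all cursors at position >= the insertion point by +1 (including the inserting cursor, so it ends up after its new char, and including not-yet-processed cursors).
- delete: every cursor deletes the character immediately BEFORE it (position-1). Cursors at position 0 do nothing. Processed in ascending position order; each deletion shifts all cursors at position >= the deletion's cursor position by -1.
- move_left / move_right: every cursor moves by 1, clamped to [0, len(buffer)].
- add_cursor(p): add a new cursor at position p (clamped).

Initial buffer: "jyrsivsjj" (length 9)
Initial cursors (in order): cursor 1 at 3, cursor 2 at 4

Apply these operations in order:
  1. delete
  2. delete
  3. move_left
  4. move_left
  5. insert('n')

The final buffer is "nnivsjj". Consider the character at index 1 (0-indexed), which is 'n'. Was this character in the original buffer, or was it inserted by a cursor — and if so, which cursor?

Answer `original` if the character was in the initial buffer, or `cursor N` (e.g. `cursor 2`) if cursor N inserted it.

Answer: cursor 2

Derivation:
After op 1 (delete): buffer="jyivsjj" (len 7), cursors c1@2 c2@2, authorship .......
After op 2 (delete): buffer="ivsjj" (len 5), cursors c1@0 c2@0, authorship .....
After op 3 (move_left): buffer="ivsjj" (len 5), cursors c1@0 c2@0, authorship .....
After op 4 (move_left): buffer="ivsjj" (len 5), cursors c1@0 c2@0, authorship .....
After op 5 (insert('n')): buffer="nnivsjj" (len 7), cursors c1@2 c2@2, authorship 12.....
Authorship (.=original, N=cursor N): 1 2 . . . . .
Index 1: author = 2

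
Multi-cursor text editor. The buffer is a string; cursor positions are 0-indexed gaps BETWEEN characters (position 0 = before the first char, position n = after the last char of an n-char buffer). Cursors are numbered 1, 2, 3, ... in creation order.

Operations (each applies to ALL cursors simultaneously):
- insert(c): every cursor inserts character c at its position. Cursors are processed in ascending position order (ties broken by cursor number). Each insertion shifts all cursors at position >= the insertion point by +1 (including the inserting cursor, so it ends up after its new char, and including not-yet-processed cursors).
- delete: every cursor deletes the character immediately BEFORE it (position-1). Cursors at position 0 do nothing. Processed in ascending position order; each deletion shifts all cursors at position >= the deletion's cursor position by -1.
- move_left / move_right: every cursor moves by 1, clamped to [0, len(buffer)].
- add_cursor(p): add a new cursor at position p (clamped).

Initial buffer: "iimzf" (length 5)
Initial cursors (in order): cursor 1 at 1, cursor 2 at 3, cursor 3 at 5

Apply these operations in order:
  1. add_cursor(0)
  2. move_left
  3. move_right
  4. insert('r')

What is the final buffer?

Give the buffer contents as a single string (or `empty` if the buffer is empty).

Answer: irrimrzfr

Derivation:
After op 1 (add_cursor(0)): buffer="iimzf" (len 5), cursors c4@0 c1@1 c2@3 c3@5, authorship .....
After op 2 (move_left): buffer="iimzf" (len 5), cursors c1@0 c4@0 c2@2 c3@4, authorship .....
After op 3 (move_right): buffer="iimzf" (len 5), cursors c1@1 c4@1 c2@3 c3@5, authorship .....
After op 4 (insert('r')): buffer="irrimrzfr" (len 9), cursors c1@3 c4@3 c2@6 c3@9, authorship .14..2..3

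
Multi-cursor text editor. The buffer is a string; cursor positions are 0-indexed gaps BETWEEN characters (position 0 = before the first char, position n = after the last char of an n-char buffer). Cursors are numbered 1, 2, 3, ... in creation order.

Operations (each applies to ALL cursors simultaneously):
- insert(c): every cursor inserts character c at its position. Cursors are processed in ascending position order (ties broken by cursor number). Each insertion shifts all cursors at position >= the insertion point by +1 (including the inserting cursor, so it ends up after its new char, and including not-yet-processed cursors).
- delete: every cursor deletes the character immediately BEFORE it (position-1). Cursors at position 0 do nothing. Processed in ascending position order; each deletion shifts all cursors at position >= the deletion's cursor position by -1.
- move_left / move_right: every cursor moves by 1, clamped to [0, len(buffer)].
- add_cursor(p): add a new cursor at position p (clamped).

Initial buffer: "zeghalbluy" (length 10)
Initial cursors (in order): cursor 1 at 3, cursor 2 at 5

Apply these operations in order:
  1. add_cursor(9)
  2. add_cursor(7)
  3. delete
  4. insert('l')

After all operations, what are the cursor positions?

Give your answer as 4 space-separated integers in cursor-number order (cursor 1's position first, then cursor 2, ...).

After op 1 (add_cursor(9)): buffer="zeghalbluy" (len 10), cursors c1@3 c2@5 c3@9, authorship ..........
After op 2 (add_cursor(7)): buffer="zeghalbluy" (len 10), cursors c1@3 c2@5 c4@7 c3@9, authorship ..........
After op 3 (delete): buffer="zehlly" (len 6), cursors c1@2 c2@3 c4@4 c3@5, authorship ......
After op 4 (insert('l')): buffer="zelhllllly" (len 10), cursors c1@3 c2@5 c4@7 c3@9, authorship ..1.2.4.3.

Answer: 3 5 9 7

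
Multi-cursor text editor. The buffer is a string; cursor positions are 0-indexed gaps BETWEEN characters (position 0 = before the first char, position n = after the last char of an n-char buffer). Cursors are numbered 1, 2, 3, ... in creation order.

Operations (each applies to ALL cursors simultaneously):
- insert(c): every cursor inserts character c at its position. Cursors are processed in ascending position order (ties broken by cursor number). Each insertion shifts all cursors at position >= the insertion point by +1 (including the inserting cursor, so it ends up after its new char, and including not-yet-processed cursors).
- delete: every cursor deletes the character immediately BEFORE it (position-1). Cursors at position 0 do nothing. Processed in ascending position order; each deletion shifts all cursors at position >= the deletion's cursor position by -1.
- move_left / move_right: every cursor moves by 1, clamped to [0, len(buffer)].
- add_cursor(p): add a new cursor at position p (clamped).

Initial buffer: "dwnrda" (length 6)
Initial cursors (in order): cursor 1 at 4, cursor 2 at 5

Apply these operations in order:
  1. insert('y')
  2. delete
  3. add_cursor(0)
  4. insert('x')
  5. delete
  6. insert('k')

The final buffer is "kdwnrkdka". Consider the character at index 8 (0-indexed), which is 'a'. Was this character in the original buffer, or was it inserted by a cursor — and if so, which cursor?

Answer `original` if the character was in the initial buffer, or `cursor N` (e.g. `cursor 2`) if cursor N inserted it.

After op 1 (insert('y')): buffer="dwnrydya" (len 8), cursors c1@5 c2@7, authorship ....1.2.
After op 2 (delete): buffer="dwnrda" (len 6), cursors c1@4 c2@5, authorship ......
After op 3 (add_cursor(0)): buffer="dwnrda" (len 6), cursors c3@0 c1@4 c2@5, authorship ......
After op 4 (insert('x')): buffer="xdwnrxdxa" (len 9), cursors c3@1 c1@6 c2@8, authorship 3....1.2.
After op 5 (delete): buffer="dwnrda" (len 6), cursors c3@0 c1@4 c2@5, authorship ......
After op 6 (insert('k')): buffer="kdwnrkdka" (len 9), cursors c3@1 c1@6 c2@8, authorship 3....1.2.
Authorship (.=original, N=cursor N): 3 . . . . 1 . 2 .
Index 8: author = original

Answer: original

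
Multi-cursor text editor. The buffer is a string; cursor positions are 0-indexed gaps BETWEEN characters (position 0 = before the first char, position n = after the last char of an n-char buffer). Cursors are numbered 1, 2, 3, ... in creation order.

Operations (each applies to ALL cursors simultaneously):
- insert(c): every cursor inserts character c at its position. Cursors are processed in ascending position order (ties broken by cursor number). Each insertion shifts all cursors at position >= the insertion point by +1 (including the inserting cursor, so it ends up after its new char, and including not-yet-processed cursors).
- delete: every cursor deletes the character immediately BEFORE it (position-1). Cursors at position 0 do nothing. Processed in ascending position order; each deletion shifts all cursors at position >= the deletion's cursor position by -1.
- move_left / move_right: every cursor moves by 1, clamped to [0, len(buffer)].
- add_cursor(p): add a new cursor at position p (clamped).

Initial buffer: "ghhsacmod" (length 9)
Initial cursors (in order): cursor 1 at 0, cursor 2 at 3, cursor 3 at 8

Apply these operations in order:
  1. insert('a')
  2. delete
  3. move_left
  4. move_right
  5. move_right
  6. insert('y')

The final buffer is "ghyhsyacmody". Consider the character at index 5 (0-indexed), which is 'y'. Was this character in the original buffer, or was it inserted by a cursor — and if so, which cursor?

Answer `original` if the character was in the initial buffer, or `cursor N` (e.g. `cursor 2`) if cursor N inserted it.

Answer: cursor 2

Derivation:
After op 1 (insert('a')): buffer="aghhasacmoad" (len 12), cursors c1@1 c2@5 c3@11, authorship 1...2.....3.
After op 2 (delete): buffer="ghhsacmod" (len 9), cursors c1@0 c2@3 c3@8, authorship .........
After op 3 (move_left): buffer="ghhsacmod" (len 9), cursors c1@0 c2@2 c3@7, authorship .........
After op 4 (move_right): buffer="ghhsacmod" (len 9), cursors c1@1 c2@3 c3@8, authorship .........
After op 5 (move_right): buffer="ghhsacmod" (len 9), cursors c1@2 c2@4 c3@9, authorship .........
After op 6 (insert('y')): buffer="ghyhsyacmody" (len 12), cursors c1@3 c2@6 c3@12, authorship ..1..2.....3
Authorship (.=original, N=cursor N): . . 1 . . 2 . . . . . 3
Index 5: author = 2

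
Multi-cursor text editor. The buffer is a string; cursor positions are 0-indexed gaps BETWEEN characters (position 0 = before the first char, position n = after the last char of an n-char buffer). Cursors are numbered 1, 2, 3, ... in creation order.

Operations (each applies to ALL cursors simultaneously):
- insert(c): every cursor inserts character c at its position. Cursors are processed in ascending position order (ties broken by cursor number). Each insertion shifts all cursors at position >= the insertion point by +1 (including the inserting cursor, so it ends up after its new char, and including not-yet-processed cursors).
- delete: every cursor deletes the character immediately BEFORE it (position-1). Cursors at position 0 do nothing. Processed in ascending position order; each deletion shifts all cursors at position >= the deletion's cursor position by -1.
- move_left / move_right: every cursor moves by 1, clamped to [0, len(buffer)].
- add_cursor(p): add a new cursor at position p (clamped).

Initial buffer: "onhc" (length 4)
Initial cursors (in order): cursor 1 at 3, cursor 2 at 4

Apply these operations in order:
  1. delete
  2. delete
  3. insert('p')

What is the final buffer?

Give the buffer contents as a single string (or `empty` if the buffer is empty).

Answer: pp

Derivation:
After op 1 (delete): buffer="on" (len 2), cursors c1@2 c2@2, authorship ..
After op 2 (delete): buffer="" (len 0), cursors c1@0 c2@0, authorship 
After op 3 (insert('p')): buffer="pp" (len 2), cursors c1@2 c2@2, authorship 12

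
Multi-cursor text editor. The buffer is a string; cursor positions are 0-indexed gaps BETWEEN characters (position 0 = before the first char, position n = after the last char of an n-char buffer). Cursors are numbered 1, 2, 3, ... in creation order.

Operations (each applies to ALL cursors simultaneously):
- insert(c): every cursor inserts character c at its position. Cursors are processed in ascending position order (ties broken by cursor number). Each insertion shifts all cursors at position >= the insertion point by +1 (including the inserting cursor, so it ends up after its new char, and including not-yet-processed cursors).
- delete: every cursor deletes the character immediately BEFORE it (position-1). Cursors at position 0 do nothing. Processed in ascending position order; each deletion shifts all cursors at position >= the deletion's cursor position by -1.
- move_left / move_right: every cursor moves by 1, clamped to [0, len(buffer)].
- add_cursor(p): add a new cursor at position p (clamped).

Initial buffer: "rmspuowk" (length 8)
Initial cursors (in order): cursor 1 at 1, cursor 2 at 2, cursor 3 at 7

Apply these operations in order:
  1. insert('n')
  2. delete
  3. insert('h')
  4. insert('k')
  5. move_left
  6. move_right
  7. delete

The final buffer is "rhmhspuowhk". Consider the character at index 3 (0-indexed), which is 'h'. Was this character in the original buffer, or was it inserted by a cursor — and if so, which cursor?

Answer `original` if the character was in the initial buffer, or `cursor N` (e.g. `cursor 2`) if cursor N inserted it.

After op 1 (insert('n')): buffer="rnmnspuownk" (len 11), cursors c1@2 c2@4 c3@10, authorship .1.2.....3.
After op 2 (delete): buffer="rmspuowk" (len 8), cursors c1@1 c2@2 c3@7, authorship ........
After op 3 (insert('h')): buffer="rhmhspuowhk" (len 11), cursors c1@2 c2@4 c3@10, authorship .1.2.....3.
After op 4 (insert('k')): buffer="rhkmhkspuowhkk" (len 14), cursors c1@3 c2@6 c3@13, authorship .11.22.....33.
After op 5 (move_left): buffer="rhkmhkspuowhkk" (len 14), cursors c1@2 c2@5 c3@12, authorship .11.22.....33.
After op 6 (move_right): buffer="rhkmhkspuowhkk" (len 14), cursors c1@3 c2@6 c3@13, authorship .11.22.....33.
After op 7 (delete): buffer="rhmhspuowhk" (len 11), cursors c1@2 c2@4 c3@10, authorship .1.2.....3.
Authorship (.=original, N=cursor N): . 1 . 2 . . . . . 3 .
Index 3: author = 2

Answer: cursor 2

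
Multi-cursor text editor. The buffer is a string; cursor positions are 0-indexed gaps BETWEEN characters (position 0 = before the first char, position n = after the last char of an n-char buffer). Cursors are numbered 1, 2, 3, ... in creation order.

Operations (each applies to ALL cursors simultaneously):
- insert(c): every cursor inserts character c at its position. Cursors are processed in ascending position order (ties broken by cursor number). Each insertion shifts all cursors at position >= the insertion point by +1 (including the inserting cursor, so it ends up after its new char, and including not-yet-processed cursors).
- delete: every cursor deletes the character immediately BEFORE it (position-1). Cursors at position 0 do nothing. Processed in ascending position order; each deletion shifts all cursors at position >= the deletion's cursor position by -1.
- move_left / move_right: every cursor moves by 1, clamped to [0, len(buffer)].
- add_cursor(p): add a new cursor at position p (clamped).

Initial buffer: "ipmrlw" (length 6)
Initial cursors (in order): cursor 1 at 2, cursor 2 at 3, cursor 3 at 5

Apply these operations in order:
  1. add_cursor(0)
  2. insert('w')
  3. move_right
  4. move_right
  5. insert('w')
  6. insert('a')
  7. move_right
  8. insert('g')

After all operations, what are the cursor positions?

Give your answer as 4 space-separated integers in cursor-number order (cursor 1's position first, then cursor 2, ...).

After op 1 (add_cursor(0)): buffer="ipmrlw" (len 6), cursors c4@0 c1@2 c2@3 c3@5, authorship ......
After op 2 (insert('w')): buffer="wipwmwrlww" (len 10), cursors c4@1 c1@4 c2@6 c3@9, authorship 4..1.2..3.
After op 3 (move_right): buffer="wipwmwrlww" (len 10), cursors c4@2 c1@5 c2@7 c3@10, authorship 4..1.2..3.
After op 4 (move_right): buffer="wipwmwrlww" (len 10), cursors c4@3 c1@6 c2@8 c3@10, authorship 4..1.2..3.
After op 5 (insert('w')): buffer="wipwwmwwrlwwww" (len 14), cursors c4@4 c1@8 c2@11 c3@14, authorship 4..41.21..23.3
After op 6 (insert('a')): buffer="wipwawmwwarlwawwwa" (len 18), cursors c4@5 c1@10 c2@14 c3@18, authorship 4..441.211..223.33
After op 7 (move_right): buffer="wipwawmwwarlwawwwa" (len 18), cursors c4@6 c1@11 c2@15 c3@18, authorship 4..441.211..223.33
After op 8 (insert('g')): buffer="wipwawgmwwarglwawgwwag" (len 22), cursors c4@7 c1@13 c2@18 c3@22, authorship 4..4414.211.1.2232.333

Answer: 13 18 22 7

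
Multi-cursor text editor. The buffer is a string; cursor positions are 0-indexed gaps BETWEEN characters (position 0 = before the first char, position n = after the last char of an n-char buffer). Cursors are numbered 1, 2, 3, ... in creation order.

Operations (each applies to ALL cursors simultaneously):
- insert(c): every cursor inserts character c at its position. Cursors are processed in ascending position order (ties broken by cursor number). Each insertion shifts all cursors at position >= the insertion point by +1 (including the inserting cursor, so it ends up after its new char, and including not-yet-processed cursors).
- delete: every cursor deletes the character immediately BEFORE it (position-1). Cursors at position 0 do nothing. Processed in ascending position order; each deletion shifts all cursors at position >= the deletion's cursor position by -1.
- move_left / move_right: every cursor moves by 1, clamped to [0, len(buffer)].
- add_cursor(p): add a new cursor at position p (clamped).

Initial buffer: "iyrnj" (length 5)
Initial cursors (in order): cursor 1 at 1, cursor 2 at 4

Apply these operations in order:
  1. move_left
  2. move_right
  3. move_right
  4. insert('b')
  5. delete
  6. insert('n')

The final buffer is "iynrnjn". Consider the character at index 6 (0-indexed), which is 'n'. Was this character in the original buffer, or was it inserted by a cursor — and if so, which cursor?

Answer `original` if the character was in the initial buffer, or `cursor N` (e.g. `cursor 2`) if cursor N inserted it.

After op 1 (move_left): buffer="iyrnj" (len 5), cursors c1@0 c2@3, authorship .....
After op 2 (move_right): buffer="iyrnj" (len 5), cursors c1@1 c2@4, authorship .....
After op 3 (move_right): buffer="iyrnj" (len 5), cursors c1@2 c2@5, authorship .....
After op 4 (insert('b')): buffer="iybrnjb" (len 7), cursors c1@3 c2@7, authorship ..1...2
After op 5 (delete): buffer="iyrnj" (len 5), cursors c1@2 c2@5, authorship .....
After op 6 (insert('n')): buffer="iynrnjn" (len 7), cursors c1@3 c2@7, authorship ..1...2
Authorship (.=original, N=cursor N): . . 1 . . . 2
Index 6: author = 2

Answer: cursor 2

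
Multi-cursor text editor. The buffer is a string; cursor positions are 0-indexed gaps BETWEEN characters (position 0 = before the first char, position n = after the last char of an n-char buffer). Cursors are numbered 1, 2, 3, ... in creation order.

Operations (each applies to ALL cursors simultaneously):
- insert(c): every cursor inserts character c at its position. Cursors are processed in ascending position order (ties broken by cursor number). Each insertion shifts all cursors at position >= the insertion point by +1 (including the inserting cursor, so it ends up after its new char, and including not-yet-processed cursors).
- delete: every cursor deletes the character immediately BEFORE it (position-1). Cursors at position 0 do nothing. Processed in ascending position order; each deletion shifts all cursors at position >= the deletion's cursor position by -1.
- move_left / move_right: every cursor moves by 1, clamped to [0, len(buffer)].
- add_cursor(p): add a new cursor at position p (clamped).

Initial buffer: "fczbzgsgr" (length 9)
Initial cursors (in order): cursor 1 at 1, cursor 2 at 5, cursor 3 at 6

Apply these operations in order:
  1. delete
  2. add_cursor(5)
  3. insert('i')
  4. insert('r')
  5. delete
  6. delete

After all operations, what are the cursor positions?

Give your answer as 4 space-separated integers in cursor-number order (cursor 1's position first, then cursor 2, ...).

Answer: 0 3 3 5

Derivation:
After op 1 (delete): buffer="czbsgr" (len 6), cursors c1@0 c2@3 c3@3, authorship ......
After op 2 (add_cursor(5)): buffer="czbsgr" (len 6), cursors c1@0 c2@3 c3@3 c4@5, authorship ......
After op 3 (insert('i')): buffer="iczbiisgir" (len 10), cursors c1@1 c2@6 c3@6 c4@9, authorship 1...23..4.
After op 4 (insert('r')): buffer="irczbiirrsgirr" (len 14), cursors c1@2 c2@9 c3@9 c4@13, authorship 11...2323..44.
After op 5 (delete): buffer="iczbiisgir" (len 10), cursors c1@1 c2@6 c3@6 c4@9, authorship 1...23..4.
After op 6 (delete): buffer="czbsgr" (len 6), cursors c1@0 c2@3 c3@3 c4@5, authorship ......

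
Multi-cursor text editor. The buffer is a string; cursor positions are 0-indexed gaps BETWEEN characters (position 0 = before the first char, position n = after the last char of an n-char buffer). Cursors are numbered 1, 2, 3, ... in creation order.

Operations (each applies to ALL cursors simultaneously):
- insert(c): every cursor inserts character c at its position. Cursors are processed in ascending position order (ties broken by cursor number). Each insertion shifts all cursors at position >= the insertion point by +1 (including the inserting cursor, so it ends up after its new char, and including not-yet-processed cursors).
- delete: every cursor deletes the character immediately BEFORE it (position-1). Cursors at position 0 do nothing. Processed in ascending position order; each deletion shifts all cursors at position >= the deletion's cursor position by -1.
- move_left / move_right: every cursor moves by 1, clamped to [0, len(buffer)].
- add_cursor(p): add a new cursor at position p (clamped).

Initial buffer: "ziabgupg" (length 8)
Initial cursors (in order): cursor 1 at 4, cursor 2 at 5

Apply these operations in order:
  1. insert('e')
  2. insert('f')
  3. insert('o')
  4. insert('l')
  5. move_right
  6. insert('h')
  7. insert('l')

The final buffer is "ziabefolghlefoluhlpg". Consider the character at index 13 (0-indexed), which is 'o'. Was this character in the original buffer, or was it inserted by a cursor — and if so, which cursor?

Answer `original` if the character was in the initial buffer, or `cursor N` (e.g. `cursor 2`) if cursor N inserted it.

Answer: cursor 2

Derivation:
After op 1 (insert('e')): buffer="ziabegeupg" (len 10), cursors c1@5 c2@7, authorship ....1.2...
After op 2 (insert('f')): buffer="ziabefgefupg" (len 12), cursors c1@6 c2@9, authorship ....11.22...
After op 3 (insert('o')): buffer="ziabefogefoupg" (len 14), cursors c1@7 c2@11, authorship ....111.222...
After op 4 (insert('l')): buffer="ziabefolgefolupg" (len 16), cursors c1@8 c2@13, authorship ....1111.2222...
After op 5 (move_right): buffer="ziabefolgefolupg" (len 16), cursors c1@9 c2@14, authorship ....1111.2222...
After op 6 (insert('h')): buffer="ziabefolghefoluhpg" (len 18), cursors c1@10 c2@16, authorship ....1111.12222.2..
After op 7 (insert('l')): buffer="ziabefolghlefoluhlpg" (len 20), cursors c1@11 c2@18, authorship ....1111.112222.22..
Authorship (.=original, N=cursor N): . . . . 1 1 1 1 . 1 1 2 2 2 2 . 2 2 . .
Index 13: author = 2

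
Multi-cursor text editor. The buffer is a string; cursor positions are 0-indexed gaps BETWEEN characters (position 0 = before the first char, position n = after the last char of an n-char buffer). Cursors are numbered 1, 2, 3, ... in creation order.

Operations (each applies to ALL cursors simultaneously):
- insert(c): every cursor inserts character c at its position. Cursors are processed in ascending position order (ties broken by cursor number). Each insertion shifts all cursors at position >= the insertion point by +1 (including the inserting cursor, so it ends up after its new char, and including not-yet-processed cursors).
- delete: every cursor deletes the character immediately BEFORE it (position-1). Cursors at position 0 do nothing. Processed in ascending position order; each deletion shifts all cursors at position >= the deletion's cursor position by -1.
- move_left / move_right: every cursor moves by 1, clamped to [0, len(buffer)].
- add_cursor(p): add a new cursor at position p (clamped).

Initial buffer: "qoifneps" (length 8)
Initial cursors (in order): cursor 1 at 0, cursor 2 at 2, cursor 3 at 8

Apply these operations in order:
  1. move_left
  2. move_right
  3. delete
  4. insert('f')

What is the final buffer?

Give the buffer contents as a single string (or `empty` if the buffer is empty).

Answer: ffifnepf

Derivation:
After op 1 (move_left): buffer="qoifneps" (len 8), cursors c1@0 c2@1 c3@7, authorship ........
After op 2 (move_right): buffer="qoifneps" (len 8), cursors c1@1 c2@2 c3@8, authorship ........
After op 3 (delete): buffer="ifnep" (len 5), cursors c1@0 c2@0 c3@5, authorship .....
After op 4 (insert('f')): buffer="ffifnepf" (len 8), cursors c1@2 c2@2 c3@8, authorship 12.....3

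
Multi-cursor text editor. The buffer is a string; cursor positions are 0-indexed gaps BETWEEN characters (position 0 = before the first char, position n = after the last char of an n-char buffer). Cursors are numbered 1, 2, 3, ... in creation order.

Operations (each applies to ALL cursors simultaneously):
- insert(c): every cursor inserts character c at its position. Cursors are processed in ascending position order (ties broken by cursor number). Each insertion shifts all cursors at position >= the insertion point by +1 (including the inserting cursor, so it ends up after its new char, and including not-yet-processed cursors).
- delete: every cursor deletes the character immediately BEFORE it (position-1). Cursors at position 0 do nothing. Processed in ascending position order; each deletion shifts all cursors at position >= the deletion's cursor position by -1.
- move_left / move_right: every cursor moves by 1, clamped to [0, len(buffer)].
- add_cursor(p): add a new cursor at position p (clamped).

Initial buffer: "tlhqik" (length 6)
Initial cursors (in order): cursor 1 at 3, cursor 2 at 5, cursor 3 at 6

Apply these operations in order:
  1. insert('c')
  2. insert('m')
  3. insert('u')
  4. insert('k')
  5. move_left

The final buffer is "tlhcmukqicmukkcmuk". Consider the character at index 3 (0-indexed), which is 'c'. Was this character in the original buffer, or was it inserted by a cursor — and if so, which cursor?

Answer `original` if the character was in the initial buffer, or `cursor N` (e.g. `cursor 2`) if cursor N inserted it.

Answer: cursor 1

Derivation:
After op 1 (insert('c')): buffer="tlhcqickc" (len 9), cursors c1@4 c2@7 c3@9, authorship ...1..2.3
After op 2 (insert('m')): buffer="tlhcmqicmkcm" (len 12), cursors c1@5 c2@9 c3@12, authorship ...11..22.33
After op 3 (insert('u')): buffer="tlhcmuqicmukcmu" (len 15), cursors c1@6 c2@11 c3@15, authorship ...111..222.333
After op 4 (insert('k')): buffer="tlhcmukqicmukkcmuk" (len 18), cursors c1@7 c2@13 c3@18, authorship ...1111..2222.3333
After op 5 (move_left): buffer="tlhcmukqicmukkcmuk" (len 18), cursors c1@6 c2@12 c3@17, authorship ...1111..2222.3333
Authorship (.=original, N=cursor N): . . . 1 1 1 1 . . 2 2 2 2 . 3 3 3 3
Index 3: author = 1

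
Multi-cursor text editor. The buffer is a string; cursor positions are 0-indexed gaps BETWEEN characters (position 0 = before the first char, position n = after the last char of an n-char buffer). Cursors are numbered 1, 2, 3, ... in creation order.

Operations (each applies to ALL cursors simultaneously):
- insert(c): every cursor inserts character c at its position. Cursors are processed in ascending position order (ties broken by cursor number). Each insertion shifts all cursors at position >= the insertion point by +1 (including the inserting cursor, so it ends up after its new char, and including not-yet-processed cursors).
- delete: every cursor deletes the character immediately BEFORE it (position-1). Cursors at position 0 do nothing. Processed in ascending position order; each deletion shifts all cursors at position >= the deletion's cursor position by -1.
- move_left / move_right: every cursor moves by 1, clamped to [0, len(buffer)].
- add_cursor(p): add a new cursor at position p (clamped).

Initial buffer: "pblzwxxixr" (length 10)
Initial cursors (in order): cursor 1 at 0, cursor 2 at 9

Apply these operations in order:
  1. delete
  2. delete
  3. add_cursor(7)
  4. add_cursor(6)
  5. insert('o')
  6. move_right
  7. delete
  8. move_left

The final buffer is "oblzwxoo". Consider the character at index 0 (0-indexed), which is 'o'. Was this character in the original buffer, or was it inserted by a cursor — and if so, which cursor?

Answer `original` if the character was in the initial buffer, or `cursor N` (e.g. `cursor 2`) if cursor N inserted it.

After op 1 (delete): buffer="pblzwxxir" (len 9), cursors c1@0 c2@8, authorship .........
After op 2 (delete): buffer="pblzwxxr" (len 8), cursors c1@0 c2@7, authorship ........
After op 3 (add_cursor(7)): buffer="pblzwxxr" (len 8), cursors c1@0 c2@7 c3@7, authorship ........
After op 4 (add_cursor(6)): buffer="pblzwxxr" (len 8), cursors c1@0 c4@6 c2@7 c3@7, authorship ........
After op 5 (insert('o')): buffer="opblzwxoxoor" (len 12), cursors c1@1 c4@8 c2@11 c3@11, authorship 1......4.23.
After op 6 (move_right): buffer="opblzwxoxoor" (len 12), cursors c1@2 c4@9 c2@12 c3@12, authorship 1......4.23.
After op 7 (delete): buffer="oblzwxoo" (len 8), cursors c1@1 c4@7 c2@8 c3@8, authorship 1.....42
After op 8 (move_left): buffer="oblzwxoo" (len 8), cursors c1@0 c4@6 c2@7 c3@7, authorship 1.....42
Authorship (.=original, N=cursor N): 1 . . . . . 4 2
Index 0: author = 1

Answer: cursor 1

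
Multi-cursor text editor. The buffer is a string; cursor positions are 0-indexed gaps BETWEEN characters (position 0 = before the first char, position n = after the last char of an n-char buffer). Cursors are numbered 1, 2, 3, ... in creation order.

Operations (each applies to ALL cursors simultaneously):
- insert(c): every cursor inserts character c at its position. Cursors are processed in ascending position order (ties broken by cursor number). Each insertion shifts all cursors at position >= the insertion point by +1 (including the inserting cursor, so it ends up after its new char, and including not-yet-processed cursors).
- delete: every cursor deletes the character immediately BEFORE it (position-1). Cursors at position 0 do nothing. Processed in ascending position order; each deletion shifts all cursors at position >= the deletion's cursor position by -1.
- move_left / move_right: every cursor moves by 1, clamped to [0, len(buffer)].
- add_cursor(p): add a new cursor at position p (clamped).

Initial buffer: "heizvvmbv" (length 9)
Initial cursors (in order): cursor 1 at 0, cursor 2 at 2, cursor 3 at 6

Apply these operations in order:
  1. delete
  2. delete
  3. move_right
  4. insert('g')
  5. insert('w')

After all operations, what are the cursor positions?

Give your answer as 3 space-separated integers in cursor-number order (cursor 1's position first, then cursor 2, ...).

After op 1 (delete): buffer="hizvmbv" (len 7), cursors c1@0 c2@1 c3@4, authorship .......
After op 2 (delete): buffer="izmbv" (len 5), cursors c1@0 c2@0 c3@2, authorship .....
After op 3 (move_right): buffer="izmbv" (len 5), cursors c1@1 c2@1 c3@3, authorship .....
After op 4 (insert('g')): buffer="iggzmgbv" (len 8), cursors c1@3 c2@3 c3@6, authorship .12..3..
After op 5 (insert('w')): buffer="iggwwzmgwbv" (len 11), cursors c1@5 c2@5 c3@9, authorship .1212..33..

Answer: 5 5 9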